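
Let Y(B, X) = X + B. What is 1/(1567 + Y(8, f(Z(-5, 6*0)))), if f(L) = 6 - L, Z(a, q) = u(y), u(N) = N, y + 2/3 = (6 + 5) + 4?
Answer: 3/4700 ≈ 0.00063830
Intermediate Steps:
y = 43/3 (y = -2/3 + ((6 + 5) + 4) = -2/3 + (11 + 4) = -2/3 + 15 = 43/3 ≈ 14.333)
Z(a, q) = 43/3
Y(B, X) = B + X
1/(1567 + Y(8, f(Z(-5, 6*0)))) = 1/(1567 + (8 + (6 - 1*43/3))) = 1/(1567 + (8 + (6 - 43/3))) = 1/(1567 + (8 - 25/3)) = 1/(1567 - 1/3) = 1/(4700/3) = 3/4700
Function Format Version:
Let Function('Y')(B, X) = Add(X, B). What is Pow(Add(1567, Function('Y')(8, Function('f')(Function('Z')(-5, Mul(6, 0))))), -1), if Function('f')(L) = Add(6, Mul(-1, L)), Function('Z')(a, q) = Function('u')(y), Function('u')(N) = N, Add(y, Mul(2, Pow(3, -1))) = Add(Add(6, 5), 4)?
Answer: Rational(3, 4700) ≈ 0.00063830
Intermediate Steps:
y = Rational(43, 3) (y = Add(Rational(-2, 3), Add(Add(6, 5), 4)) = Add(Rational(-2, 3), Add(11, 4)) = Add(Rational(-2, 3), 15) = Rational(43, 3) ≈ 14.333)
Function('Z')(a, q) = Rational(43, 3)
Function('Y')(B, X) = Add(B, X)
Pow(Add(1567, Function('Y')(8, Function('f')(Function('Z')(-5, Mul(6, 0))))), -1) = Pow(Add(1567, Add(8, Add(6, Mul(-1, Rational(43, 3))))), -1) = Pow(Add(1567, Add(8, Add(6, Rational(-43, 3)))), -1) = Pow(Add(1567, Add(8, Rational(-25, 3))), -1) = Pow(Add(1567, Rational(-1, 3)), -1) = Pow(Rational(4700, 3), -1) = Rational(3, 4700)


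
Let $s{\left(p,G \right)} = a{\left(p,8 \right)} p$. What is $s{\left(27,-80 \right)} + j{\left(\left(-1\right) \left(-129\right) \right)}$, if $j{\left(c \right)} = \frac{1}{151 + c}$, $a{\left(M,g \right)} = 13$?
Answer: $\frac{98281}{280} \approx 351.0$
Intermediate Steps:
$s{\left(p,G \right)} = 13 p$
$s{\left(27,-80 \right)} + j{\left(\left(-1\right) \left(-129\right) \right)} = 13 \cdot 27 + \frac{1}{151 - -129} = 351 + \frac{1}{151 + 129} = 351 + \frac{1}{280} = \frac{98281}{280}$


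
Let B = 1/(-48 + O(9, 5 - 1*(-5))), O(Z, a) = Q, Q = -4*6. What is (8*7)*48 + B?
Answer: 193535/72 ≈ 2688.0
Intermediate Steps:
Q = -24
O(Z, a) = -24
B = -1/72 (B = 1/(-48 - 24) = 1/(-72) = -1/72 ≈ -0.013889)
(8*7)*48 + B = (8*7)*48 - 1/72 = 56*48 - 1/72 = 2688 - 1/72 = 193535/72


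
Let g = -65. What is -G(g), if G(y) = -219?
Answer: 219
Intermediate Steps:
-G(g) = -1*(-219) = 219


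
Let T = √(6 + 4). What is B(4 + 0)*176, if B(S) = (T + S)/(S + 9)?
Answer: 704/13 + 176*√10/13 ≈ 96.966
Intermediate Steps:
T = √10 ≈ 3.1623
B(S) = (S + √10)/(9 + S) (B(S) = (√10 + S)/(S + 9) = (S + √10)/(9 + S))
B(4 + 0)*176 = (((4 + 0) + √10)/(9 + (4 + 0)))*176 = ((4 + √10)/(9 + 4))*176 = ((4 + √10)/13)*176 = (4/13 + √10/13)*176 = 704/13 + 176*√10/13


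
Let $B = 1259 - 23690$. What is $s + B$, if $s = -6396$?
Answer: $-28827$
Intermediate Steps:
$B = -22431$
$s + B = -6396 - 22431 = -28827$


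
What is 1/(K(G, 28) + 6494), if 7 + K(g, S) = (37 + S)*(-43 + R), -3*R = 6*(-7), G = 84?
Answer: 1/4602 ≈ 0.00021730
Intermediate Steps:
R = 14 (R = -2*(-7) = -⅓*(-42) = 14)
K(g, S) = -1080 - 29*S (K(g, S) = -7 + (37 + S)*(-43 + 14) = -7 + (37 + S)*(-29) = -7 + (-1073 - 29*S) = -1080 - 29*S)
1/(K(G, 28) + 6494) = 1/((-1080 - 29*28) + 6494) = 1/((-1080 - 812) + 6494) = 1/(-1892 + 6494) = 1/4602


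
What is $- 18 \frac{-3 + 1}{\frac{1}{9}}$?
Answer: $324$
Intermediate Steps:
$- 18 \frac{-3 + 1}{\frac{1}{9}} = - 18 \left(- 2 \frac{1}{\frac{1}{9}}\right) = - 18 \left(\left(-2\right) 9\right) = \left(-18\right) \left(-18\right) = 324$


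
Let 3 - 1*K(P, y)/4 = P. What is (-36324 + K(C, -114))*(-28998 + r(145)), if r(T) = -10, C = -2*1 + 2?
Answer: 1053338496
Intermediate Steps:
C = 0 (C = -2 + 2 = 0)
K(P, y) = 12 - 4*P
(-36324 + K(C, -114))*(-28998 + r(145)) = (-36324 + (12 - 4*0))*(-28998 - 10) = (-36324 + (12 + 0))*(-29008) = (-36324 + 12)*(-29008) = -36312*(-29008) = 1053338496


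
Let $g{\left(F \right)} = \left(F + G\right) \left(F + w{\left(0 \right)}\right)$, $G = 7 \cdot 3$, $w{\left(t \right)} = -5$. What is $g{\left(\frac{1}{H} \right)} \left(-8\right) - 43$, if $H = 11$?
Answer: $\frac{95021}{121} \approx 785.3$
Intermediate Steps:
$G = 21$
$g{\left(F \right)} = \left(-5 + F\right) \left(21 + F\right)$ ($g{\left(F \right)} = \left(F + 21\right) \left(F - 5\right) = \left(21 + F\right) \left(-5 + F\right) = \left(-5 + F\right) \left(21 + F\right)$)
$g{\left(\frac{1}{H} \right)} \left(-8\right) - 43 = \left(-105 + \left(\frac{1}{11}\right)^{2} + \frac{16}{11}\right) \left(-8\right) - 43 = \left(-105 + \left(\frac{1}{11}\right)^{2} + 16 \cdot \frac{1}{11}\right) \left(-8\right) - 43 = \left(-105 + \frac{1}{121} + \frac{16}{11}\right) \left(-8\right) - 43 = \left(- \frac{12528}{121}\right) \left(-8\right) - 43 = \frac{100224}{121} - 43 = \frac{95021}{121}$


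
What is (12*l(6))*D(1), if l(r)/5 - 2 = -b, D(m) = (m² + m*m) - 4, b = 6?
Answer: 480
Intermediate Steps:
D(m) = -4 + 2*m² (D(m) = (m² + m²) - 4 = 2*m² - 4 = -4 + 2*m²)
l(r) = -20 (l(r) = 10 + 5*(-1*6) = 10 + 5*(-6) = 10 - 30 = -20)
(12*l(6))*D(1) = (12*(-20))*(-4 + 2*1²) = -240*(-4 + 2*1) = -240*(-4 + 2) = -240*(-2) = 480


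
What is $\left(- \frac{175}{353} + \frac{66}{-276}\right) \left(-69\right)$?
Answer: $\frac{35799}{706} \approx 50.707$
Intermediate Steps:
$\left(- \frac{175}{353} + \frac{66}{-276}\right) \left(-69\right) = \left(\left(-175\right) \frac{1}{353} + 66 \left(- \frac{1}{276}\right)\right) \left(-69\right) = \left(- \frac{175}{353} - \frac{11}{46}\right) \left(-69\right) = \left(- \frac{11933}{16238}\right) \left(-69\right) = \frac{35799}{706}$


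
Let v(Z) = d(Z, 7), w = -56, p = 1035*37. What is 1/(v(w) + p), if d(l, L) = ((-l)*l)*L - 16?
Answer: 1/16327 ≈ 6.1248e-5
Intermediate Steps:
p = 38295
d(l, L) = -16 - L*l² (d(l, L) = (-l²)*L - 16 = -L*l² - 16 = -16 - L*l²)
v(Z) = -16 - 7*Z² (v(Z) = -16 - 1*7*Z² = -16 - 7*Z²)
1/(v(w) + p) = 1/((-16 - 7*(-56)²) + 38295) = 1/((-16 - 7*3136) + 38295) = 1/((-16 - 21952) + 38295) = 1/(-21968 + 38295) = 1/16327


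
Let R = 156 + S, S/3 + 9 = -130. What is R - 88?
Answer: -349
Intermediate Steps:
S = -417 (S = -27 + 3*(-130) = -27 - 390 = -417)
R = -261 (R = 156 - 417 = -261)
R - 88 = -261 - 88 = -349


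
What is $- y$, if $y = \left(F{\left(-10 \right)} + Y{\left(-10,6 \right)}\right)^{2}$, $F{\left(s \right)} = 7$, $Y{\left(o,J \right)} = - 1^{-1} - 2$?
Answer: $-16$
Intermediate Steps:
$Y{\left(o,J \right)} = -3$ ($Y{\left(o,J \right)} = \left(-1\right) 1 - 2 = -1 - 2 = -3$)
$y = 16$ ($y = \left(7 - 3\right)^{2} = 4^{2} = 16$)
$- y = \left(-1\right) 16 = -16$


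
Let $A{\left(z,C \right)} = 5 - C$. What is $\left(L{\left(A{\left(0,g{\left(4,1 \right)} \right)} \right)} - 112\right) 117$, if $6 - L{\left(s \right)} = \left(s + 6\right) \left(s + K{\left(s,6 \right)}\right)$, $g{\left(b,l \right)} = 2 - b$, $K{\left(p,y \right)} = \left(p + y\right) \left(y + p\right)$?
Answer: $-280098$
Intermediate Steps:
$K{\left(p,y \right)} = \left(p + y\right)^{2}$ ($K{\left(p,y \right)} = \left(p + y\right) \left(p + y\right) = \left(p + y\right)^{2}$)
$L{\left(s \right)} = 6 - \left(6 + s\right) \left(s + \left(6 + s\right)^{2}\right)$ ($L{\left(s \right)} = 6 - \left(s + 6\right) \left(s + \left(s + 6\right)^{2}\right) = 6 - \left(6 + s\right) \left(s + \left(6 + s\right)^{2}\right)$)
$\left(L{\left(A{\left(0,g{\left(4,1 \right)} \right)} \right)} - 112\right) 117 = \left(\left(-210 - \left(5 - \left(2 - 4\right)\right)^{3} - 114 \left(5 - \left(2 - 4\right)\right) - 19 \left(5 - \left(2 - 4\right)\right)^{2}\right) - 112\right) 117 = \left(\left(-210 - \left(5 - -2\right)^{3} - 114 \left(5 - -2\right) - 19 \left(5 - -2\right)^{2}\right) - 112\right) 117 = \left(\left(-210 - \left(5 + 2\right)^{3} - 114 \left(5 + 2\right) - 19 \left(5 + 2\right)^{2}\right) - 112\right) 117 = \left(\left(-210 - 7^{3} - 798 - 19 \cdot 7^{2}\right) - 112\right) 117 = \left(\left(-210 - 343 - 798 - 931\right) - 112\right) 117 = \left(-2282 - 112\right) 117 = \left(-2394\right) 117 = -280098$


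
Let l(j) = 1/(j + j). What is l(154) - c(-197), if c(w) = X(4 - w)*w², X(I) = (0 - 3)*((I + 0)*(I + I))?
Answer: 2897520611833/308 ≈ 9.4075e+9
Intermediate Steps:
l(j) = 1/(2*j)
X(I) = -6*I² (X(I) = -3*I*2*I = -6*I²)
c(w) = -6*w²*(4 - w)² (c(w) = (-6*(4 - w)²)*w² = -6*w²*(4 - w)²)
l(154) - c(-197) = (½)/154 - (-6)*(-197)²*(-4 - 197)² = (½)*(1/154) - (-6)*38809*(-201)² = 1/308 - (-6)*38809*40401 = 1/308 - 1*(-9407534454) = 1/308 + 9407534454 = 2897520611833/308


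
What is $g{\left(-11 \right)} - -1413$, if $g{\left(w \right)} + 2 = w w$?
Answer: $1532$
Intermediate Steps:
$g{\left(w \right)} = -2 + w^{2}$ ($g{\left(w \right)} = -2 + w w = -2 + w^{2}$)
$g{\left(-11 \right)} - -1413 = \left(-2 + \left(-11\right)^{2}\right) - -1413 = \left(-2 + 121\right) + 1413 = 119 + 1413 = 1532$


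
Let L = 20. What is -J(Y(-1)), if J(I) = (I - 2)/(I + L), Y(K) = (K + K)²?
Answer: -1/12 ≈ -0.083333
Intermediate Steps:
Y(K) = 4*K² (Y(K) = (2*K)² = 4*K²)
J(I) = (-2 + I)/(20 + I) (J(I) = (I - 2)/(I + 20) = (-2 + I)/(20 + I))
-J(Y(-1)) = -(-2 + 4*(-1)²)/(20 + 4*(-1)²) = -(-2 + 4*1)/(20 + 4*1) = -(-2 + 4)/(20 + 4) = -2/24 = -1*1/12 = -1/12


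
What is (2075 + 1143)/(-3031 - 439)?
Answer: -1609/1735 ≈ -0.92738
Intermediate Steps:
(2075 + 1143)/(-3031 - 439) = 3218/(-3470) = 3218*(-1/3470) = -1609/1735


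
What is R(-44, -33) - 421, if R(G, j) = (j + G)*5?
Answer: -806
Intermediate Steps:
R(G, j) = 5*G + 5*j (R(G, j) = (G + j)*5 = 5*G + 5*j)
R(-44, -33) - 421 = (5*(-44) + 5*(-33)) - 421 = (-220 - 165) - 421 = -385 - 421 = -806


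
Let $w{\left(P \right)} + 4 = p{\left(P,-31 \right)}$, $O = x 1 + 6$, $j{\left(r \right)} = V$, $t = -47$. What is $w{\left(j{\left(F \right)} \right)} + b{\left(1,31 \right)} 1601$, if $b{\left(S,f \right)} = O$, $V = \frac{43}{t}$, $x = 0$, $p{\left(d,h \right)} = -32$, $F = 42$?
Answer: $9570$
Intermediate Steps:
$V = - \frac{43}{47}$ ($V = \frac{43}{-47} = 43 \left(- \frac{1}{47}\right) = - \frac{43}{47} \approx -0.91489$)
$j{\left(r \right)} = - \frac{43}{47}$
$O = 6$ ($O = 0 \cdot 1 + 6 = 0 + 6 = 6$)
$w{\left(P \right)} = -36$ ($w{\left(P \right)} = -4 - 32 = -36$)
$b{\left(S,f \right)} = 6$
$w{\left(j{\left(F \right)} \right)} + b{\left(1,31 \right)} 1601 = -36 + 6 \cdot 1601 = -36 + 9606 = 9570$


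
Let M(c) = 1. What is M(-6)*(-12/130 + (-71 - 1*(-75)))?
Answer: 254/65 ≈ 3.9077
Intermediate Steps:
M(-6)*(-12/130 + (-71 - 1*(-75))) = 1*(-12/130 + (-71 - 1*(-75))) = 1*(-12*1/130 + (-71 + 75)) = 1*(-6/65 + 4) = 1*(254/65) = 254/65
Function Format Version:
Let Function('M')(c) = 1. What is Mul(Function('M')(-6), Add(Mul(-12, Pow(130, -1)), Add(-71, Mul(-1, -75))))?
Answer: Rational(254, 65) ≈ 3.9077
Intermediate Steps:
Mul(Function('M')(-6), Add(Mul(-12, Pow(130, -1)), Add(-71, Mul(-1, -75)))) = Mul(1, Add(Mul(-12, Pow(130, -1)), Add(-71, Mul(-1, -75)))) = Mul(1, Add(Mul(-12, Rational(1, 130)), Add(-71, 75))) = Mul(1, Add(Rational(-6, 65), 4)) = Mul(1, Rational(254, 65)) = Rational(254, 65)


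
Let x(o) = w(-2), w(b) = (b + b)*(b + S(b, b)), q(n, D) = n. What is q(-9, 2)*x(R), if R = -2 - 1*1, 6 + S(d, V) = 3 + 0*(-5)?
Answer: -180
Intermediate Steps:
S(d, V) = -3 (S(d, V) = -6 + (3 + 0*(-5)) = -6 + (3 + 0) = -6 + 3 = -3)
R = -3 (R = -2 - 1 = -3)
w(b) = 2*b*(-3 + b) (w(b) = (b + b)*(b - 3) = (2*b)*(-3 + b) = 2*b*(-3 + b))
x(o) = 20 (x(o) = 2*(-2)*(-3 - 2) = 2*(-2)*(-5) = 20)
q(-9, 2)*x(R) = -9*20 = -180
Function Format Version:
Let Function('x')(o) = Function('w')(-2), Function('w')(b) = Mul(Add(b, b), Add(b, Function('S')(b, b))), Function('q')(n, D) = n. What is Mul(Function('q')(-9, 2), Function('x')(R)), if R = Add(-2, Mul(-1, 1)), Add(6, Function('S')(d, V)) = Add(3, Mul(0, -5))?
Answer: -180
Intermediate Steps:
Function('S')(d, V) = -3 (Function('S')(d, V) = Add(-6, Add(3, Mul(0, -5))) = Add(-6, Add(3, 0)) = Add(-6, 3) = -3)
R = -3 (R = Add(-2, -1) = -3)
Function('w')(b) = Mul(2, b, Add(-3, b)) (Function('w')(b) = Mul(Add(b, b), Add(b, -3)) = Mul(Mul(2, b), Add(-3, b)) = Mul(2, b, Add(-3, b)))
Function('x')(o) = 20 (Function('x')(o) = Mul(2, -2, Add(-3, -2)) = Mul(2, -2, -5) = 20)
Mul(Function('q')(-9, 2), Function('x')(R)) = Mul(-9, 20) = -180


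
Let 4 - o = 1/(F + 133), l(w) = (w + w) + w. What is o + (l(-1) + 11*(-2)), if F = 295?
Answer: -8989/428 ≈ -21.002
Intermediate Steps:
l(w) = 3*w (l(w) = 2*w + w = 3*w)
o = 1711/428 (o = 4 - 1/(295 + 133) = 4 - 1/428 = 1711/428 ≈ 3.9977)
o + (l(-1) + 11*(-2)) = 1711/428 + (3*(-1) + 11*(-2)) = 1711/428 + (-3 - 22) = 1711/428 - 25 = -8989/428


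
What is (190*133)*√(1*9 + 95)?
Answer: 50540*√26 ≈ 2.5770e+5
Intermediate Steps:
(190*133)*√(1*9 + 95) = 25270*√(9 + 95) = 25270*√104 = 25270*(2*√26) = 50540*√26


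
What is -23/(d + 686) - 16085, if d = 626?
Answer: -21103543/1312 ≈ -16085.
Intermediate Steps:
-23/(d + 686) - 16085 = -23/(626 + 686) - 16085 = -23/1312 - 16085 = -21103543/1312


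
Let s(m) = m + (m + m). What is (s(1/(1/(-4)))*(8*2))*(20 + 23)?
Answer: -8256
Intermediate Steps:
s(m) = 3*m (s(m) = m + 2*m = 3*m)
(s(1/(1/(-4)))*(8*2))*(20 + 23) = ((3/(1/(-4)))*(8*2))*(20 + 23) = ((3/(-¼))*16)*43 = ((3*(-4))*16)*43 = -12*16*43 = -192*43 = -8256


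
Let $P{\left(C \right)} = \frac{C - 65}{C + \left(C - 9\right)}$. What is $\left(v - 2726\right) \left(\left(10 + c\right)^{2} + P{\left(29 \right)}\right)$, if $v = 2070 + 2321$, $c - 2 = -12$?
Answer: $- \frac{59940}{49} \approx -1223.3$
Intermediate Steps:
$c = -10$ ($c = 2 - 12 = -10$)
$v = 4391$
$P{\left(C \right)} = \frac{-65 + C}{-9 + 2 C}$ ($P{\left(C \right)} = \frac{-65 + C}{C + \left(C - 9\right)} = \frac{-65 + C}{C + \left(-9 + C\right)} = \frac{-65 + C}{-9 + 2 C}$)
$\left(v - 2726\right) \left(\left(10 + c\right)^{2} + P{\left(29 \right)}\right) = \left(4391 - 2726\right) \left(\left(10 - 10\right)^{2} + \frac{-65 + 29}{-9 + 2 \cdot 29}\right) = 1665 \left(0^{2} + \frac{1}{-9 + 58} \left(-36\right)\right) = 1665 \left(0 + \frac{1}{49} \left(-36\right)\right) = 1665 \left(0 - \frac{36}{49}\right) = 1665 \left(- \frac{36}{49}\right) = - \frac{59940}{49}$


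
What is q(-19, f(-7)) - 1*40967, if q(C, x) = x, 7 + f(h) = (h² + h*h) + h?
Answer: -40883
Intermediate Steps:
f(h) = -7 + h + 2*h² (f(h) = -7 + ((h² + h*h) + h) = -7 + ((h² + h²) + h) = -7 + (2*h² + h) = -7 + (h + 2*h²) = -7 + h + 2*h²)
q(-19, f(-7)) - 1*40967 = (-7 - 7 + 2*(-7)²) - 1*40967 = (-7 - 7 + 2*49) - 40967 = (-7 - 7 + 98) - 40967 = 84 - 40967 = -40883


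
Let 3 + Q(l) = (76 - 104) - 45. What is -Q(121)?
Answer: 76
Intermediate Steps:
Q(l) = -76 (Q(l) = -3 + ((76 - 104) - 45) = -3 + (-28 - 45) = -3 - 73 = -76)
-Q(121) = -1*(-76) = 76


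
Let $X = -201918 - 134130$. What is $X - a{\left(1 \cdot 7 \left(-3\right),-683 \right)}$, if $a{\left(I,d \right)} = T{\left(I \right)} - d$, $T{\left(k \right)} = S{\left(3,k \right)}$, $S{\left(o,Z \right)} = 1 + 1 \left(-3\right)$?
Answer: $-336729$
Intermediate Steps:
$S{\left(o,Z \right)} = -2$ ($S{\left(o,Z \right)} = 1 - 3 = -2$)
$X = -336048$ ($X = -201918 - 134130 = -336048$)
$T{\left(k \right)} = -2$
$a{\left(I,d \right)} = -2 - d$
$X - a{\left(1 \cdot 7 \left(-3\right),-683 \right)} = -336048 - \left(-2 - -683\right) = -336048 - \left(-2 + 683\right) = -336048 - 681 = -336729$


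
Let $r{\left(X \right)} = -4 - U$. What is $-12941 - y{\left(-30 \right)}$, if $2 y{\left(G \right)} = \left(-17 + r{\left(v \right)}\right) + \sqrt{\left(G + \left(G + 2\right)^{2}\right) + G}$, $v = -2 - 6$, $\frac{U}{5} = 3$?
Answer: $-12923 - \sqrt{181} \approx -12936.0$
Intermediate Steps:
$U = 15$ ($U = 5 \cdot 3 = 15$)
$v = -8$ ($v = -2 - 6 = -8$)
$r{\left(X \right)} = -19$ ($r{\left(X \right)} = -4 - 15 = -19$)
$y{\left(G \right)} = -18 + \frac{\sqrt{\left(2 + G\right)^{2} + 2 G}}{2}$ ($y{\left(G \right)} = \frac{\left(-17 - 19\right) + \sqrt{\left(G + \left(G + 2\right)^{2}\right) + G}}{2} = \frac{-36 + \sqrt{\left(G + \left(2 + G\right)^{2}\right) + G}}{2} = \frac{-36 + \sqrt{\left(2 + G\right)^{2} + 2 G}}{2} = -18 + \frac{\sqrt{\left(2 + G\right)^{2} + 2 G}}{2}$)
$-12941 - y{\left(-30 \right)} = -12941 - \left(-18 + \frac{\sqrt{\left(2 - 30\right)^{2} + 2 \left(-30\right)}}{2}\right) = -12941 - \left(-18 + \frac{\sqrt{\left(-28\right)^{2} - 60}}{2}\right) = -12941 - \left(-18 + \frac{\sqrt{784 - 60}}{2}\right) = -12941 - \left(-18 + \frac{\sqrt{724}}{2}\right) = -12941 - \left(-18 + \frac{2 \sqrt{181}}{2}\right) = -12941 - \left(-18 + \sqrt{181}\right) = -12941 + \left(18 - \sqrt{181}\right) = -12923 - \sqrt{181}$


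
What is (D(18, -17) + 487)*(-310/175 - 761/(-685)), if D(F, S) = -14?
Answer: -1497991/4795 ≈ -312.41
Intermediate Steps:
(D(18, -17) + 487)*(-310/175 - 761/(-685)) = (-14 + 487)*(-310/175 - 761/(-685)) = 473*(-310*1/175 - 761*(-1/685)) = 473*(-62/35 + 761/685) = 473*(-3167/4795) = -1497991/4795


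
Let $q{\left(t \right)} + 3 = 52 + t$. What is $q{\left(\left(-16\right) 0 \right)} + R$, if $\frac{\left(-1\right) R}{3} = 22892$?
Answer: $-68627$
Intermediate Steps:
$q{\left(t \right)} = 49 + t$ ($q{\left(t \right)} = -3 + \left(52 + t\right) = 49 + t$)
$R = -68676$ ($R = \left(-3\right) 22892 = -68676$)
$q{\left(\left(-16\right) 0 \right)} + R = \left(49 - 0\right) - 68676 = \left(49 + 0\right) - 68676 = 49 - 68676 = -68627$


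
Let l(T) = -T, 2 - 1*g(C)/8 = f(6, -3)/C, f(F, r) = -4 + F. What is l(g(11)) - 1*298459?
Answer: -3283209/11 ≈ -2.9847e+5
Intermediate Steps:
g(C) = 16 - 16/C (g(C) = 16 - 8*(-4 + 6)/C = 16 - 16/C)
l(g(11)) - 1*298459 = -(16 - 16/11) - 1*298459 = -(16 - 16*1/11) - 298459 = -(16 - 16/11) - 298459 = -1*160/11 - 298459 = -160/11 - 298459 = -3283209/11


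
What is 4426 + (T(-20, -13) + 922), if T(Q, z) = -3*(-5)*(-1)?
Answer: 5333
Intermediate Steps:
T(Q, z) = -15 (T(Q, z) = 15*(-1) = -15)
4426 + (T(-20, -13) + 922) = 4426 + (-15 + 922) = 4426 + 907 = 5333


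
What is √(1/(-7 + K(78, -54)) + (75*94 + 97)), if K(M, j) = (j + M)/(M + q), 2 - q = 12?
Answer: √91258122/113 ≈ 84.539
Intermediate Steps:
q = -10 (q = 2 - 1*12 = 2 - 12 = -10)
K(M, j) = (M + j)/(-10 + M) (K(M, j) = (j + M)/(M - 10) = (M + j)/(-10 + M))
√(1/(-7 + K(78, -54)) + (75*94 + 97)) = √(1/(-7 + (78 - 54)/(-10 + 78)) + (75*94 + 97)) = √(1/(-7 + 24/68) + (7050 + 97)) = √(1/(-7 + (1/68)*24) + 7147) = √(1/(-7 + 6/17) + 7147) = √(1/(-113/17) + 7147) = √(-17/113 + 7147) = √(807594/113) = √91258122/113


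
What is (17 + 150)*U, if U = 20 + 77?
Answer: 16199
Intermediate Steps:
U = 97
(17 + 150)*U = (17 + 150)*97 = 167*97 = 16199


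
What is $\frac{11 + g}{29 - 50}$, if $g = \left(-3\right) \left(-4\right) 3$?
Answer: $- \frac{47}{21} \approx -2.2381$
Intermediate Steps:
$g = 36$ ($g = 12 \cdot 3 = 36$)
$\frac{11 + g}{29 - 50} = \frac{11 + 36}{29 - 50} = \frac{47}{-21} = 47 \left(- \frac{1}{21}\right) = - \frac{47}{21}$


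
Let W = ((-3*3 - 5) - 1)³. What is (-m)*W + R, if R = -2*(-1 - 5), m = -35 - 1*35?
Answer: -236238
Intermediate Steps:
m = -70 (m = -35 - 35 = -70)
R = 12 (R = -2*(-6) = 12)
W = -3375 (W = ((-9 - 5) - 1)³ = (-14 - 1)³ = (-15)³ = -3375)
(-m)*W + R = -1*(-70)*(-3375) + 12 = 70*(-3375) + 12 = -236250 + 12 = -236238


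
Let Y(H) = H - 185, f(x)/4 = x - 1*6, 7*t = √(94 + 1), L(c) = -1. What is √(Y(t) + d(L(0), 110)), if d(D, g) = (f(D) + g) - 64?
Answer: √(-8183 + 7*√95)/7 ≈ 12.869*I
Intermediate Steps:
t = √95/7 (t = √(94 + 1)/7 = √95/7 ≈ 1.3924)
f(x) = -24 + 4*x (f(x) = 4*(x - 1*6) = 4*(x - 6) = 4*(-6 + x) = -24 + 4*x)
d(D, g) = -88 + g + 4*D (d(D, g) = ((-24 + 4*D) + g) - 64 = (-24 + g + 4*D) - 64 = -88 + g + 4*D)
Y(H) = -185 + H
√(Y(t) + d(L(0), 110)) = √((-185 + √95/7) + (-88 + 110 + 4*(-1))) = √((-185 + √95/7) + (-88 + 110 - 4)) = √((-185 + √95/7) + 18) = √(-167 + √95/7)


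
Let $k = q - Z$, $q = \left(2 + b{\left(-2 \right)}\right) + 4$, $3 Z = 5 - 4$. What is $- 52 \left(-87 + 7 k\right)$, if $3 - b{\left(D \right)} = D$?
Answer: $\frac{1924}{3} \approx 641.33$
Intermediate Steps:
$b{\left(D \right)} = 3 - D$
$Z = \frac{1}{3}$ ($Z = \frac{5 - 4}{3} = \frac{1}{3} \cdot 1 = \frac{1}{3} \approx 0.33333$)
$q = 11$ ($q = \left(2 + \left(3 - -2\right)\right) + 4 = \left(2 + \left(3 + 2\right)\right) + 4 = \left(2 + 5\right) + 4 = 7 + 4 = 11$)
$k = \frac{32}{3}$ ($k = 11 - \frac{1}{3} = \frac{32}{3} \approx 10.667$)
$- 52 \left(-87 + 7 k\right) = - 52 \left(-87 + 7 \cdot \frac{32}{3}\right) = - 52 \left(-87 + \frac{224}{3}\right) = \left(-52\right) \left(- \frac{37}{3}\right) = \frac{1924}{3}$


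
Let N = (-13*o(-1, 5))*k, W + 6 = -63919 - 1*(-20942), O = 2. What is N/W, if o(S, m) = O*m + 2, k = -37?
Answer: -5772/42983 ≈ -0.13429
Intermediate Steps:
W = -42983 (W = -6 + (-63919 - 1*(-20942)) = -6 + (-63919 + 20942) = -6 - 42977 = -42983)
o(S, m) = 2 + 2*m (o(S, m) = 2*m + 2 = 2 + 2*m)
N = 5772 (N = -13*(2 + 2*5)*(-37) = -13*(2 + 10)*(-37) = -13*12*(-37) = -156*(-37) = 5772)
N/W = 5772/(-42983) = 5772*(-1/42983) = -5772/42983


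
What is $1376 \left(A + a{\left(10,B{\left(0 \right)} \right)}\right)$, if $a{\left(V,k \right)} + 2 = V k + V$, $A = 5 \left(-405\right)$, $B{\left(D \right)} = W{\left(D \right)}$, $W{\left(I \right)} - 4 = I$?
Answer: $-2720352$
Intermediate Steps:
$W{\left(I \right)} = 4 + I$
$B{\left(D \right)} = 4 + D$
$A = -2025$
$a{\left(V,k \right)} = -2 + V + V k$ ($a{\left(V,k \right)} = -2 + \left(V k + V\right) = -2 + \left(V + V k\right) = -2 + V + V k$)
$1376 \left(A + a{\left(10,B{\left(0 \right)} \right)}\right) = 1376 \left(-2025 + \left(-2 + 10 + 10 \left(4 + 0\right)\right)\right) = 1376 \left(-2025 + \left(-2 + 10 + 10 \cdot 4\right)\right) = 1376 \left(-2025 + \left(-2 + 10 + 40\right)\right) = 1376 \left(-2025 + 48\right) = 1376 \left(-1977\right) = -2720352$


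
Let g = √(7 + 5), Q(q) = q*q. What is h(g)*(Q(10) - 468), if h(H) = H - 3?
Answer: 1104 - 736*√3 ≈ -170.79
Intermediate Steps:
Q(q) = q²
g = 2*√3 (g = √12 = 2*√3 ≈ 3.4641)
h(H) = -3 + H
h(g)*(Q(10) - 468) = (-3 + 2*√3)*(10² - 468) = (-3 + 2*√3)*(100 - 468) = (-3 + 2*√3)*(-368) = 1104 - 736*√3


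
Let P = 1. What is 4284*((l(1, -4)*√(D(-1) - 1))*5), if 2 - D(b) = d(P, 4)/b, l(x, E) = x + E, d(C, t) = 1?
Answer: -64260*√2 ≈ -90877.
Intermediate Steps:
l(x, E) = E + x
D(b) = 2 - 1/b
4284*((l(1, -4)*√(D(-1) - 1))*5) = 4284*(((-4 + 1)*√((2 - 1/(-1)) - 1))*5) = 4284*(-3*√((2 - 1*(-1)) - 1)*5) = 4284*(-3*√((2 + 1) - 1)*5) = 4284*(-3*√(3 - 1)*5) = 4284*(-3*√2*5) = 4284*(-15*√2) = -64260*√2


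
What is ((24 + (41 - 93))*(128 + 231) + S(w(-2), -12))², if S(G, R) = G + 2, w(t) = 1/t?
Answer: 404050201/4 ≈ 1.0101e+8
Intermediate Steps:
w(t) = 1/t
S(G, R) = 2 + G
((24 + (41 - 93))*(128 + 231) + S(w(-2), -12))² = ((24 + (41 - 93))*(128 + 231) + (2 + 1/(-2)))² = ((24 - 52)*359 + (2 - ½))² = (-28*359 + 3/2)² = (-10052 + 3/2)² = (-20101/2)² = 404050201/4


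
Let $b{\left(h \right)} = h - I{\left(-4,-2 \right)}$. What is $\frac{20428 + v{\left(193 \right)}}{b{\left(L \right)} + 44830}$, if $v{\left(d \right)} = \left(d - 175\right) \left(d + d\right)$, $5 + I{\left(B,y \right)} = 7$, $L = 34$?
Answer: $\frac{13688}{22431} \approx 0.61023$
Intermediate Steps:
$I{\left(B,y \right)} = 2$ ($I{\left(B,y \right)} = -5 + 7 = 2$)
$v{\left(d \right)} = 2 d \left(-175 + d\right)$ ($v{\left(d \right)} = \left(-175 + d\right) 2 d = 2 d \left(-175 + d\right)$)
$b{\left(h \right)} = -2 + h$ ($b{\left(h \right)} = h - 2 = -2 + h$)
$\frac{20428 + v{\left(193 \right)}}{b{\left(L \right)} + 44830} = \frac{20428 + 2 \cdot 193 \left(-175 + 193\right)}{\left(-2 + 34\right) + 44830} = \frac{20428 + 2 \cdot 193 \cdot 18}{32 + 44830} = \frac{20428 + 6948}{44862} = 27376 \cdot \frac{1}{44862} = \frac{13688}{22431}$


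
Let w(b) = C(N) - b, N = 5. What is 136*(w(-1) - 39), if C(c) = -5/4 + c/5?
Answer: -5202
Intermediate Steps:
C(c) = -5/4 + c/5 (C(c) = -5*¼ + c*(⅕) = -5/4 + c/5)
w(b) = -¼ - b (w(b) = (-5/4 + (⅕)*5) - b = (-5/4 + 1) - b = -¼ - b)
136*(w(-1) - 39) = 136*((-¼ - 1*(-1)) - 39) = 136*((-¼ + 1) - 39) = 136*(¾ - 39) = 136*(-153/4) = -5202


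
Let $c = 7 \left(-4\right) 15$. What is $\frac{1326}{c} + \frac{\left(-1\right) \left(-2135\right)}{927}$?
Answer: $- \frac{55417}{64890} \approx -0.85401$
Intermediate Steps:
$c = -420$ ($c = \left(-28\right) 15 = -420$)
$\frac{1326}{c} + \frac{\left(-1\right) \left(-2135\right)}{927} = \frac{1326}{-420} + \frac{\left(-1\right) \left(-2135\right)}{927} = 1326 \left(- \frac{1}{420}\right) + 2135 \cdot \frac{1}{927} = - \frac{221}{70} + \frac{2135}{927} = - \frac{55417}{64890}$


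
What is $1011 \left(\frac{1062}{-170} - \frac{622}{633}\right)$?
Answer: $- \frac{131090641}{17935} \approx -7309.2$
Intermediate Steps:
$1011 \left(\frac{1062}{-170} - \frac{622}{633}\right) = 1011 \left(1062 \left(- \frac{1}{170}\right) - \frac{622}{633}\right) = 1011 \left(- \frac{531}{85} - \frac{622}{633}\right) = 1011 \left(- \frac{388993}{53805}\right) = - \frac{131090641}{17935}$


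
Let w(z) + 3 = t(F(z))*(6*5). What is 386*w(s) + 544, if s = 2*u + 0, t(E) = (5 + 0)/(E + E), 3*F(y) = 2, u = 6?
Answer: 42811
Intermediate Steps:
F(y) = 2/3 (F(y) = (1/3)*2 = 2/3)
t(E) = 5/(2*E) (t(E) = 5/((2*E)) = 5*(1/(2*E)) = 5/(2*E))
s = 12 (s = 2*6 + 0 = 12 + 0 = 12)
w(z) = 219/2 (w(z) = -3 + (5/(2*(2/3)))*(6*5) = -3 + ((5/2)*(3/2))*30 = -3 + (15/4)*30 = -3 + 225/2 = 219/2)
386*w(s) + 544 = 386*(219/2) + 544 = 42267 + 544 = 42811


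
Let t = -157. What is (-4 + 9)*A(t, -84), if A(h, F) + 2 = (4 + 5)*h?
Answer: -7075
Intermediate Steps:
A(h, F) = -2 + 9*h (A(h, F) = -2 + (4 + 5)*h = -2 + 9*h)
(-4 + 9)*A(t, -84) = (-4 + 9)*(-2 + 9*(-157)) = 5*(-2 - 1413) = 5*(-1415) = -7075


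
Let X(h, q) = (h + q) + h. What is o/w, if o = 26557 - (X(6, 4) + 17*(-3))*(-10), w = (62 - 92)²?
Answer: 26207/900 ≈ 29.119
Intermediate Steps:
X(h, q) = q + 2*h
w = 900 (w = (-30)² = 900)
o = 26207 (o = 26557 - ((4 + 2*6) + 17*(-3))*(-10) = 26557 - ((4 + 12) - 51)*(-10) = 26557 - (16 - 51)*(-10) = 26557 - (-35)*(-10) = 26557 - 1*350 = 26557 - 350 = 26207)
o/w = 26207/900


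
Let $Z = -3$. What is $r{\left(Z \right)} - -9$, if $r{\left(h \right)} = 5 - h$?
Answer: $17$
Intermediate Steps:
$r{\left(Z \right)} - -9 = \left(5 - -3\right) - -9 = \left(5 + 3\right) + 9 = 8 + 9 = 17$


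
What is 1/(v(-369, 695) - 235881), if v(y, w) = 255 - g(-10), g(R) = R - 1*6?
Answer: -1/235610 ≈ -4.2443e-6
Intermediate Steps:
g(R) = -6 + R (g(R) = R - 6 = -6 + R)
v(y, w) = 271 (v(y, w) = 255 - (-6 - 10) = 255 - 1*(-16) = 255 + 16 = 271)
1/(v(-369, 695) - 235881) = 1/(271 - 235881) = 1/(-235610) = -1/235610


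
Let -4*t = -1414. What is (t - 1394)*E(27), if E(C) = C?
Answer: -56187/2 ≈ -28094.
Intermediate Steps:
t = 707/2 (t = -¼*(-1414) = 707/2 ≈ 353.50)
(t - 1394)*E(27) = (707/2 - 1394)*27 = -2081/2*27 = -56187/2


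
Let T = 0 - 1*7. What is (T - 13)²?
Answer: 400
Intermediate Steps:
T = -7 (T = 0 - 7 = -7)
(T - 13)² = (-7 - 13)² = (-20)² = 400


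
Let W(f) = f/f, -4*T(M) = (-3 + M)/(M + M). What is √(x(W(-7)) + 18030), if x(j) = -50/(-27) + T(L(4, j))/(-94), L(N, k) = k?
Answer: √51622731906/1692 ≈ 134.28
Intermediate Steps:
T(M) = -(-3 + M)/(8*M) (T(M) = -(-3 + M)/(4*(M + M)) = -(-3 + M)/(4*(2*M)) = -(-3 + M)*1/(2*M)/4 = -(-3 + M)/(8*M))
W(f) = 1
x(j) = 50/27 - (3 - j)/(752*j) (x(j) = -50/(-27) + ((3 - j)/(8*j))/(-94) = -50*(-1/27) + ((3 - j)/(8*j))*(-1/94) = 50/27 - (3 - j)/(752*j))
√(x(W(-7)) + 18030) = √((1/20304)*(-81 + 37627*1)/1 + 18030) = √((1/20304)*1*(-81 + 37627) + 18030) = √((1/20304)*1*37546 + 18030) = √(18773/10152 + 18030) = √(183059333/10152) = √51622731906/1692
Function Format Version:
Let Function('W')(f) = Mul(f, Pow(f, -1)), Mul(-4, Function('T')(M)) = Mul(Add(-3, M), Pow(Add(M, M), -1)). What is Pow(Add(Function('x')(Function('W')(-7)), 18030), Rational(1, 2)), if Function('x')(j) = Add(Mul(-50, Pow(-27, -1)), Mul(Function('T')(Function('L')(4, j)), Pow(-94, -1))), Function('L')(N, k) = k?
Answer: Mul(Rational(1, 1692), Pow(51622731906, Rational(1, 2))) ≈ 134.28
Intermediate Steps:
Function('T')(M) = Mul(Rational(-1, 8), Pow(M, -1), Add(-3, M)) (Function('T')(M) = Mul(Rational(-1, 4), Mul(Add(-3, M), Pow(Add(M, M), -1))) = Mul(Rational(-1, 4), Mul(Add(-3, M), Pow(Mul(2, M), -1))) = Mul(Rational(-1, 4), Mul(Add(-3, M), Mul(Rational(1, 2), Pow(M, -1)))) = Mul(Rational(-1, 4), Mul(Rational(1, 2), Pow(M, -1), Add(-3, M))) = Mul(Rational(-1, 8), Pow(M, -1), Add(-3, M)))
Function('W')(f) = 1
Function('x')(j) = Add(Rational(50, 27), Mul(Rational(-1, 752), Pow(j, -1), Add(3, Mul(-1, j)))) (Function('x')(j) = Add(Mul(-50, Pow(-27, -1)), Mul(Mul(Rational(1, 8), Pow(j, -1), Add(3, Mul(-1, j))), Pow(-94, -1))) = Add(Mul(-50, Rational(-1, 27)), Mul(Mul(Rational(1, 8), Pow(j, -1), Add(3, Mul(-1, j))), Rational(-1, 94))) = Add(Rational(50, 27), Mul(Rational(-1, 752), Pow(j, -1), Add(3, Mul(-1, j)))))
Pow(Add(Function('x')(Function('W')(-7)), 18030), Rational(1, 2)) = Pow(Add(Mul(Rational(1, 20304), Pow(1, -1), Add(-81, Mul(37627, 1))), 18030), Rational(1, 2)) = Pow(Add(Mul(Rational(1, 20304), 1, Add(-81, 37627)), 18030), Rational(1, 2)) = Pow(Add(Mul(Rational(1, 20304), 1, 37546), 18030), Rational(1, 2)) = Pow(Add(Rational(18773, 10152), 18030), Rational(1, 2)) = Pow(Rational(183059333, 10152), Rational(1, 2)) = Mul(Rational(1, 1692), Pow(51622731906, Rational(1, 2)))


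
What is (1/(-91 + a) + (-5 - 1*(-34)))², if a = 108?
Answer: 244036/289 ≈ 844.42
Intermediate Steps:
(1/(-91 + a) + (-5 - 1*(-34)))² = (1/(-91 + 108) + (-5 - 1*(-34)))² = (1/17 + (-5 + 34))² = (1/17 + 29)² = (494/17)² = 244036/289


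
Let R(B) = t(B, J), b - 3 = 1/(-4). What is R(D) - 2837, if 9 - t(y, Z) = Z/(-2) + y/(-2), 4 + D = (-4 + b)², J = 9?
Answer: -90391/32 ≈ -2824.7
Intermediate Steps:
b = 11/4 (b = 3 + 1/(-4) = 3 - ¼ = 11/4 ≈ 2.7500)
D = -39/16 (D = -4 + (-4 + 11/4)² = -4 + (-5/4)² = -4 + 25/16 = -39/16 ≈ -2.4375)
t(y, Z) = 9 + Z/2 + y/2 (t(y, Z) = 9 - (Z/(-2) + y/(-2)) = 9 - (Z*(-½) + y*(-½)) = 9 - (-Z/2 - y/2) = 9 + (Z/2 + y/2) = 9 + Z/2 + y/2)
R(B) = 27/2 + B/2 (R(B) = 9 + (½)*9 + B/2 = 9 + 9/2 + B/2 = 27/2 + B/2)
R(D) - 2837 = (27/2 + (½)*(-39/16)) - 2837 = (27/2 - 39/32) - 2837 = 393/32 - 2837 = -90391/32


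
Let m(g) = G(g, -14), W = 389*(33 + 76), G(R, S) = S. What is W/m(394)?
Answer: -42401/14 ≈ -3028.6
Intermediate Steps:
W = 42401 (W = 389*109 = 42401)
m(g) = -14
W/m(394) = 42401/(-14) = 42401*(-1/14) = -42401/14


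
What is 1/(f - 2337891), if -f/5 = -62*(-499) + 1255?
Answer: -1/2498856 ≈ -4.0018e-7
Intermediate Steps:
f = -160965 (f = -5*(-62*(-499) + 1255) = -5*(30938 + 1255) = -5*32193 = -160965)
1/(f - 2337891) = 1/(-160965 - 2337891) = 1/(-2498856) = -1/2498856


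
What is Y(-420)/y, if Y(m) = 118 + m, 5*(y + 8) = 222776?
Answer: -755/111368 ≈ -0.0067793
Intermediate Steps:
y = 222736/5 (y = -8 + (⅕)*222776 = -8 + 222776/5 = 222736/5 ≈ 44547.)
Y(-420)/y = (118 - 420)/(222736/5) = -302*5/222736 = -755/111368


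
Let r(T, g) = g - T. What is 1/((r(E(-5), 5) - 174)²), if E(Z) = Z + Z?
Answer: 1/25281 ≈ 3.9555e-5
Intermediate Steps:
E(Z) = 2*Z
1/((r(E(-5), 5) - 174)²) = 1/(((5 - 2*(-5)) - 174)²) = 1/(((5 - 1*(-10)) - 174)²) = 1/(((5 + 10) - 174)²) = 1/((15 - 174)²) = 1/((-159)²) = 1/25281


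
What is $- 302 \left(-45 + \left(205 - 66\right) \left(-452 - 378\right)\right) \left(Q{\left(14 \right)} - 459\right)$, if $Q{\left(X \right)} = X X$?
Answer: $-9166951790$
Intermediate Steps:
$Q{\left(X \right)} = X^{2}$
$- 302 \left(-45 + \left(205 - 66\right) \left(-452 - 378\right)\right) \left(Q{\left(14 \right)} - 459\right) = - 302 \left(-45 + \left(205 - 66\right) \left(-452 - 378\right)\right) \left(14^{2} - 459\right) = - 302 \left(-45 + 139 \left(-830\right)\right) \left(196 - 459\right) = - 302 \left(-45 - 115370\right) \left(-263\right) = - 302 \left(\left(-115415\right) \left(-263\right)\right) = \left(-302\right) 30354145 = -9166951790$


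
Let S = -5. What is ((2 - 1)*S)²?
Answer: 25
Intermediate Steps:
((2 - 1)*S)² = ((2 - 1)*(-5))² = (1*(-5))² = (-5)² = 25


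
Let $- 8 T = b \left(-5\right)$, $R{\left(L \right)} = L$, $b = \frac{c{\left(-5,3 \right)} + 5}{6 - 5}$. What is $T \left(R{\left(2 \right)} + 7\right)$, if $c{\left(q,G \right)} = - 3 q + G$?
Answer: $\frac{1035}{8} \approx 129.38$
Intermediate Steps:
$c{\left(q,G \right)} = G - 3 q$
$b = 23$ ($b = \frac{\left(3 - -15\right) + 5}{6 - 5} = \frac{\left(3 + 15\right) + 5}{1} = \left(18 + 5\right) 1 = 23 \cdot 1 = 23$)
$T = \frac{115}{8}$ ($T = - \frac{23 \left(-5\right)}{8} = \left(- \frac{1}{8}\right) \left(-115\right) = \frac{115}{8} \approx 14.375$)
$T \left(R{\left(2 \right)} + 7\right) = \frac{115 \left(2 + 7\right)}{8} = \frac{115}{8} \cdot 9 = \frac{1035}{8}$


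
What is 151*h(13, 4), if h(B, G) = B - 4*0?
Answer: 1963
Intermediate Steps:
h(B, G) = B (h(B, G) = B + 0 = B)
151*h(13, 4) = 151*13 = 1963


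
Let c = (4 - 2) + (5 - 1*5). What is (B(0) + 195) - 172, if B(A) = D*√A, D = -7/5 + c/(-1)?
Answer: 23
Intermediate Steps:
c = 2 (c = 2 + (5 - 5) = 2 + 0 = 2)
D = -17/5 (D = -7/5 + 2/(-1) = -7*⅕ + 2*(-1) = -7/5 - 2 = -17/5 ≈ -3.4000)
B(A) = -17*√A/5
(B(0) + 195) - 172 = (-17*√0/5 + 195) - 172 = (-17/5*0 + 195) - 172 = (0 + 195) - 172 = 195 - 172 = 23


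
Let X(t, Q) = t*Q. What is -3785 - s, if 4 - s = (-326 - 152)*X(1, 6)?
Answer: -6657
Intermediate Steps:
X(t, Q) = Q*t
s = 2872 (s = 4 - (-326 - 152)*6*1 = 4 - (-478)*6 = 4 - 1*(-2868) = 4 + 2868 = 2872)
-3785 - s = -3785 - 1*2872 = -3785 - 2872 = -6657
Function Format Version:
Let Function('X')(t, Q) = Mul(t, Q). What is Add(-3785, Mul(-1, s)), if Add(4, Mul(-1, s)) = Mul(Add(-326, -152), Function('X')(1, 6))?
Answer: -6657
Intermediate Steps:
Function('X')(t, Q) = Mul(Q, t)
s = 2872 (s = Add(4, Mul(-1, Mul(Add(-326, -152), Mul(6, 1)))) = Add(4, Mul(-1, Mul(-478, 6))) = Add(4, Mul(-1, -2868)) = Add(4, 2868) = 2872)
Add(-3785, Mul(-1, s)) = Add(-3785, Mul(-1, 2872)) = Add(-3785, -2872) = -6657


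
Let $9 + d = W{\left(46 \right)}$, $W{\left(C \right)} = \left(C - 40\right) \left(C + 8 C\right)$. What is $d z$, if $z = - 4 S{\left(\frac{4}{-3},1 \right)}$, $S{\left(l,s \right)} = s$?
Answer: $-9900$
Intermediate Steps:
$z = -4$ ($z = \left(-4\right) 1 = -4$)
$W{\left(C \right)} = 9 C \left(-40 + C\right)$ ($W{\left(C \right)} = \left(-40 + C\right) 9 C = 9 C \left(-40 + C\right)$)
$d = 2475$ ($d = -9 + 9 \cdot 46 \left(-40 + 46\right) = -9 + 9 \cdot 46 \cdot 6 = -9 + 2484 = 2475$)
$d z = 2475 \left(-4\right) = -9900$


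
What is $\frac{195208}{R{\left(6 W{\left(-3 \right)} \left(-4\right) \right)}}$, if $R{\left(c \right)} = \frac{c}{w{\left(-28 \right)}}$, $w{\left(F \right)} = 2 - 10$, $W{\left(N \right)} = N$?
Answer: $- \frac{195208}{9} \approx -21690.0$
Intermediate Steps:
$w{\left(F \right)} = -8$ ($w{\left(F \right)} = 2 - 10 = -8$)
$R{\left(c \right)} = - \frac{c}{8}$ ($R{\left(c \right)} = \frac{c}{-8} = c \left(- \frac{1}{8}\right) = - \frac{c}{8}$)
$\frac{195208}{R{\left(6 W{\left(-3 \right)} \left(-4\right) \right)}} = \frac{195208}{\left(- \frac{1}{8}\right) 6 \left(-3\right) \left(-4\right)} = \frac{195208}{\left(- \frac{1}{8}\right) \left(\left(-18\right) \left(-4\right)\right)} = \frac{195208}{\left(- \frac{1}{8}\right) 72} = \frac{195208}{-9} = 195208 \left(- \frac{1}{9}\right) = - \frac{195208}{9}$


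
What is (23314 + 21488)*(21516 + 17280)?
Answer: 1738138392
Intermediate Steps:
(23314 + 21488)*(21516 + 17280) = 44802*38796 = 1738138392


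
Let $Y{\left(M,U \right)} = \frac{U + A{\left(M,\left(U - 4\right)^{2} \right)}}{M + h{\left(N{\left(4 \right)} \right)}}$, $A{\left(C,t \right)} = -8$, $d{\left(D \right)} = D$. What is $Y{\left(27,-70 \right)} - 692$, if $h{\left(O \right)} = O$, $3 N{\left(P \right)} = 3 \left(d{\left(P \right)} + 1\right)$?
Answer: $- \frac{11111}{16} \approx -694.44$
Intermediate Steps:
$N{\left(P \right)} = 1 + P$ ($N{\left(P \right)} = \frac{3 \left(P + 1\right)}{3} = \frac{3 \left(1 + P\right)}{3} = \frac{3 + 3 P}{3} = 1 + P$)
$Y{\left(M,U \right)} = \frac{-8 + U}{5 + M}$ ($Y{\left(M,U \right)} = \frac{U - 8}{M + \left(1 + 4\right)} = \frac{-8 + U}{M + 5} = \frac{-8 + U}{5 + M}$)
$Y{\left(27,-70 \right)} - 692 = \frac{-8 - 70}{5 + 27} - 692 = \frac{1}{32} \left(-78\right) - 692 = - \frac{39}{16} - 692 = - \frac{11111}{16}$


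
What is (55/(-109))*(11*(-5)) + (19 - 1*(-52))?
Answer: 10764/109 ≈ 98.752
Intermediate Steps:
(55/(-109))*(11*(-5)) + (19 - 1*(-52)) = (55*(-1/109))*(-55) + (19 + 52) = -55/109*(-55) + 71 = 3025/109 + 71 = 10764/109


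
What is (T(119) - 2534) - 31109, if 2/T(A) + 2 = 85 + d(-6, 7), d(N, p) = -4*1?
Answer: -2657795/79 ≈ -33643.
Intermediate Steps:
d(N, p) = -4
T(A) = 2/79 (T(A) = 2/(-2 + (85 - 4)) = 2/(-2 + 81) = 2/79)
(T(119) - 2534) - 31109 = (2/79 - 2534) - 31109 = -200184/79 - 31109 = -2657795/79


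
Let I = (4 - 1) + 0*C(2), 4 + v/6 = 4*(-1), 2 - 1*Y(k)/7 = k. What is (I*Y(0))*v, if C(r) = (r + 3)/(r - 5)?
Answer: -2016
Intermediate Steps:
Y(k) = 14 - 7*k
v = -48 (v = -24 + 6*(4*(-1)) = -24 + 6*(-4) = -24 - 24 = -48)
C(r) = (3 + r)/(-5 + r)
I = 3 (I = (4 - 1) + 0*((3 + 2)/(-5 + 2)) = 3 + 0*(5/(-3)) = 3 + 0*(-1/3*5) = 3 + 0*(-5/3) = 3 + 0 = 3)
(I*Y(0))*v = (3*(14 - 7*0))*(-48) = (3*(14 + 0))*(-48) = (3*14)*(-48) = 42*(-48) = -2016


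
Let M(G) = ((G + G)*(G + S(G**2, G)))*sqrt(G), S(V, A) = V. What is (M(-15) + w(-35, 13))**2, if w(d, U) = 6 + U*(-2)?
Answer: -595349600 + 252000*I*sqrt(15) ≈ -5.9535e+8 + 9.7599e+5*I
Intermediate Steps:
w(d, U) = 6 - 2*U
M(G) = 2*G**(3/2)*(G + G**2) (M(G) = ((G + G)*(G + G**2))*sqrt(G) = ((2*G)*(G + G**2))*sqrt(G) = (2*G*(G + G**2))*sqrt(G) = 2*G**(3/2)*(G + G**2))
(M(-15) + w(-35, 13))**2 = (2*(-15)**(5/2)*(1 - 15) + (6 - 2*13))**2 = (2*(225*I*sqrt(15))*(-14) + (6 - 26))**2 = (-6300*I*sqrt(15) - 20)**2 = (-20 - 6300*I*sqrt(15))**2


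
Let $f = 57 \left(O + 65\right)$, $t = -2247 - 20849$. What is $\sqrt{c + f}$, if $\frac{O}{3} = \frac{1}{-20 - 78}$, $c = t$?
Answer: $\frac{i \sqrt{3800978}}{14} \approx 139.26 i$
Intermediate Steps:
$t = -23096$ ($t = -2247 - 20849 = -23096$)
$c = -23096$
$O = - \frac{3}{98}$ ($O = \frac{3}{-20 - 78} = \frac{3}{-98} = 3 \left(- \frac{1}{98}\right) = - \frac{3}{98} \approx -0.030612$)
$f = \frac{362919}{98}$ ($f = 57 \left(- \frac{3}{98} + 65\right) = 57 \cdot \frac{6367}{98} = \frac{362919}{98} \approx 3703.3$)
$\sqrt{c + f} = \sqrt{-23096 + \frac{362919}{98}} = \sqrt{- \frac{1900489}{98}} = \frac{i \sqrt{3800978}}{14}$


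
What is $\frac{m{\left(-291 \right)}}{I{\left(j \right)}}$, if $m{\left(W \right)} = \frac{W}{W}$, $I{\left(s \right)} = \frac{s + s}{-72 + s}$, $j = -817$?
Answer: $\frac{889}{1634} \approx 0.54406$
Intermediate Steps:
$I{\left(s \right)} = \frac{2 s}{-72 + s}$
$m{\left(W \right)} = 1$
$\frac{m{\left(-291 \right)}}{I{\left(j \right)}} = 1 \frac{1}{2 \left(-817\right) \frac{1}{-72 - 817}} = 1 \frac{1}{2 \left(-817\right) \frac{1}{-889}} = 1 \frac{1}{2 \left(-817\right) \left(- \frac{1}{889}\right)} = 1 \frac{1}{\frac{1634}{889}} = 1 \cdot \frac{889}{1634} = \frac{889}{1634}$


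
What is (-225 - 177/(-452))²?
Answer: 10306919529/204304 ≈ 50449.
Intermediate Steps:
(-225 - 177/(-452))² = (-225 - 177*(-1/452))² = (-225 + 177/452)² = (-101523/452)² = 10306919529/204304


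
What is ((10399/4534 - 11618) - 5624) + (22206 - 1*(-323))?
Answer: 23981657/4534 ≈ 5289.3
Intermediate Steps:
((10399/4534 - 11618) - 5624) + (22206 - 1*(-323)) = ((10399*(1/4534) - 11618) - 5624) + (22206 + 323) = ((10399/4534 - 11618) - 5624) + 22529 = (-52665613/4534 - 5624) + 22529 = -78164829/4534 + 22529 = 23981657/4534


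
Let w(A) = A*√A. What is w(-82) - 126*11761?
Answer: -1481886 - 82*I*√82 ≈ -1.4819e+6 - 742.54*I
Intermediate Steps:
w(A) = A^(3/2)
w(-82) - 126*11761 = (-82)^(3/2) - 126*11761 = -82*I*√82 - 1*1481886 = -82*I*√82 - 1481886 = -1481886 - 82*I*√82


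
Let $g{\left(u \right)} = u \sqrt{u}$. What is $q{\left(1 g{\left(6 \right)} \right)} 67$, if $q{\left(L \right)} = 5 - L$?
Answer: $335 - 402 \sqrt{6} \approx -649.7$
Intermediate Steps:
$g{\left(u \right)} = u^{\frac{3}{2}}$
$q{\left(1 g{\left(6 \right)} \right)} 67 = \left(5 - 1 \cdot 6^{\frac{3}{2}}\right) 67 = \left(5 - 1 \cdot 6 \sqrt{6}\right) 67 = \left(5 - 6 \sqrt{6}\right) 67 = 335 - 402 \sqrt{6}$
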